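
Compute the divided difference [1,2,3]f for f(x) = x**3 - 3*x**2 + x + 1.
3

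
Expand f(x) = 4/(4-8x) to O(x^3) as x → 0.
1 + 2*x + 4*x**2 + O(x**3)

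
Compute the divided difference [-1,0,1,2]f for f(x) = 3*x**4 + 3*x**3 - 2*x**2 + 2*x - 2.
9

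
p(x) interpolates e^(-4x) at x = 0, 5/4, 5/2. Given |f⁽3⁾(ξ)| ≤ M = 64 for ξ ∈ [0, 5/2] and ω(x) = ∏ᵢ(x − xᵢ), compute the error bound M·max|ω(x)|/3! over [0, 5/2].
125*sqrt(3)/27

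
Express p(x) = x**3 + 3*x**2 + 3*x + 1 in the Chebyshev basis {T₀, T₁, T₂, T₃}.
(5/2)T₀ + (15/4)T₁ + (3/2)T₂ + (1/4)T₃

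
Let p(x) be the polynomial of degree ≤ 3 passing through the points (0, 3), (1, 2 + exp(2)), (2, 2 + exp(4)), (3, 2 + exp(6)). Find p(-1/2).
-5*exp(6)/16 - 35*exp(2)/16 + 67/16 + 21*exp(4)/16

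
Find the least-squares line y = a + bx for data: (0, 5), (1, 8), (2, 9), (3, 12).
a = 26/5, b = 11/5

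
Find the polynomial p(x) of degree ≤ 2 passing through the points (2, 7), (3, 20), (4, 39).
3*x**2 - 2*x - 1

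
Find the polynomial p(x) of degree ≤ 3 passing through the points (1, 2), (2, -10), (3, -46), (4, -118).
-2*x**3 + 2*x + 2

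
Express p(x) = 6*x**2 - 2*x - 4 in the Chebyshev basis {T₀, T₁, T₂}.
-T₀ + (-2)T₁ + (3)T₂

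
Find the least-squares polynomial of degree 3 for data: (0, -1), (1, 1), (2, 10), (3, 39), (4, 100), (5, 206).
-125/126 + (1931/756)x + (-97/36)x² + (113/54)x³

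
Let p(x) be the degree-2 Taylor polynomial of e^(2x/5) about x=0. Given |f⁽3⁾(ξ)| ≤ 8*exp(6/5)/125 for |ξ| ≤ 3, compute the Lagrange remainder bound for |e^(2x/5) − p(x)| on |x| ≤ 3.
36*exp(6/5)/125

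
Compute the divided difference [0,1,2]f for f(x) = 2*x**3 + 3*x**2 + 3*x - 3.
9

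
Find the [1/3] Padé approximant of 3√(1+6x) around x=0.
(63*x/4 + 3)/(27*x**3/8 - 9*x**2/4 + 9*x/4 + 1)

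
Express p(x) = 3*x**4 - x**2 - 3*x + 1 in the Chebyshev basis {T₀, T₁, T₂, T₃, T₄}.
(13/8)T₀ + (-3)T₁ + T₂ + (3/8)T₄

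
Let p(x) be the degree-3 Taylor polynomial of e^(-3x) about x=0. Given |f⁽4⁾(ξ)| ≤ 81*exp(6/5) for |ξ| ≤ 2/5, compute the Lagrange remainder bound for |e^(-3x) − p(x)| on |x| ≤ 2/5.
54*exp(6/5)/625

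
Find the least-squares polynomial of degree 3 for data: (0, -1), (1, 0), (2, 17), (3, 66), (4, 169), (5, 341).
-64/63 + (-61/189)x + (-397/252)x² + (331/108)x³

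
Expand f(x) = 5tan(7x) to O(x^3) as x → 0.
35*x + O(x**3)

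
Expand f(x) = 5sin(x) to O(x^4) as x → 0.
5*x - 5*x**3/6 + O(x**4)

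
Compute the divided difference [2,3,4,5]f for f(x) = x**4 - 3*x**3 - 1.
11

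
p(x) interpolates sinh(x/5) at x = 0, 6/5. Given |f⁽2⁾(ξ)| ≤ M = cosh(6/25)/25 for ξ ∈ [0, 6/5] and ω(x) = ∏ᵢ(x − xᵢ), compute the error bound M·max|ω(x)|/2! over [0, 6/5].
9*cosh(6/25)/1250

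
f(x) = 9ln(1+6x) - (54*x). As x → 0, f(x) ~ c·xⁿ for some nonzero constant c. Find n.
2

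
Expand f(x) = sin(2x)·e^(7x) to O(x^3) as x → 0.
2*x + 14*x**2 + O(x**3)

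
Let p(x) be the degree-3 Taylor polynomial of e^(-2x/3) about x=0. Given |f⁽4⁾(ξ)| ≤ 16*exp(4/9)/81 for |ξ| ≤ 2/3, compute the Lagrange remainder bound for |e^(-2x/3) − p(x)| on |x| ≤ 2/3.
32*exp(4/9)/19683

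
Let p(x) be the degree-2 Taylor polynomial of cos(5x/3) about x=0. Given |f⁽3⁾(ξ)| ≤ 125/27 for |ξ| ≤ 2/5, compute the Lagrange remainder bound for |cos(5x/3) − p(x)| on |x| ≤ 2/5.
4/81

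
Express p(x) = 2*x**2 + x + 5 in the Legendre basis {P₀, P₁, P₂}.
(17/3)P₀ + P₁ + (4/3)P₂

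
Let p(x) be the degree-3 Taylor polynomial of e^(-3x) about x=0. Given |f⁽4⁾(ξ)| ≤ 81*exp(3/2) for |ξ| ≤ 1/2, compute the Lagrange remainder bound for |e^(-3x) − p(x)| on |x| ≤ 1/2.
27*exp(3/2)/128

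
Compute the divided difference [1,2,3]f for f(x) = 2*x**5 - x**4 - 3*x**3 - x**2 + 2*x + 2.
136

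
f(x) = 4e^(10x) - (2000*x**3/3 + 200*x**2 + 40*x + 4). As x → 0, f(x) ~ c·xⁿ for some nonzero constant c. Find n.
4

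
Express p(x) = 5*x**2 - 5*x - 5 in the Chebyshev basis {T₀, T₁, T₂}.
(-5/2)T₀ + (-5)T₁ + (5/2)T₂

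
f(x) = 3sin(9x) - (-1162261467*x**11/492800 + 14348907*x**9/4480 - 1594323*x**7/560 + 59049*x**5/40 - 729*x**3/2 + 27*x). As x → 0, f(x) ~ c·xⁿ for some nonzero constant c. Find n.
13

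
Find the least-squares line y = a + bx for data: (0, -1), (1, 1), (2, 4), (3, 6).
a = -11/10, b = 12/5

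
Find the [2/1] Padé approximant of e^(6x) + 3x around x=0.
(7*x + 1)/(1 - 2*x)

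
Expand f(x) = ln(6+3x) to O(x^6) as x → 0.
log(6) + x/2 - x**2/8 + x**3/24 - x**4/64 + x**5/160 + O(x**6)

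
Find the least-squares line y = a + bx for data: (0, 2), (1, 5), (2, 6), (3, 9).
a = 11/5, b = 11/5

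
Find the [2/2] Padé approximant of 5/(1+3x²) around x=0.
5/(3*x**2 + 1)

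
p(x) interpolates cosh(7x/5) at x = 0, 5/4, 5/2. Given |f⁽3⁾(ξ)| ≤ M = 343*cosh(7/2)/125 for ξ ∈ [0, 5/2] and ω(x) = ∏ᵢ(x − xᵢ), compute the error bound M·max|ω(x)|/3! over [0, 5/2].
343*sqrt(3)*cosh(7/2)/1728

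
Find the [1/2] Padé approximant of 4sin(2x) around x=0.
8*x/(2*x**2/3 + 1)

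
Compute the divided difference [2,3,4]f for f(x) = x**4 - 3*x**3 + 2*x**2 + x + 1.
30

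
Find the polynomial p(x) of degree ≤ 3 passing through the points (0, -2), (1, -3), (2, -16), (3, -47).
-x**3 - 3*x**2 + 3*x - 2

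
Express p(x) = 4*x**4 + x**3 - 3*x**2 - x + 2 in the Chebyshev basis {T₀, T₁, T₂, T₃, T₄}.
(2)T₀ + (-1/4)T₁ + (1/2)T₂ + (1/4)T₃ + (1/2)T₄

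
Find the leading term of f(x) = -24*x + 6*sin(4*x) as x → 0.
-64*x**3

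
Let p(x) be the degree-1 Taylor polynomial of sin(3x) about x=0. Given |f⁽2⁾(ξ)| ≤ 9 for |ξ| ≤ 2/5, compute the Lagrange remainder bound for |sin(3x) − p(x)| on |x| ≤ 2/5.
18/25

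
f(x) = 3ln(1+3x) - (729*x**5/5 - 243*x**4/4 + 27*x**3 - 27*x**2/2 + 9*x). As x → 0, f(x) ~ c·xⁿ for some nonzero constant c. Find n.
6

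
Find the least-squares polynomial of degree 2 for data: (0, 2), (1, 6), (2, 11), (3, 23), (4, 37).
79/35 + (69/70)x + (27/14)x²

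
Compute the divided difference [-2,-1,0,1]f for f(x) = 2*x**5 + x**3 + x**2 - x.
11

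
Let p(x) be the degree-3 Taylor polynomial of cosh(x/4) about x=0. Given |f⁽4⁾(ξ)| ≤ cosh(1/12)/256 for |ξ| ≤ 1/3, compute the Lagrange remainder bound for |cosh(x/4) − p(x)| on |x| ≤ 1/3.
cosh(1/12)/497664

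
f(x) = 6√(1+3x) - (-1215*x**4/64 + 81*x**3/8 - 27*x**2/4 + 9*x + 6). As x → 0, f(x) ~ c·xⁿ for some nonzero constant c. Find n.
5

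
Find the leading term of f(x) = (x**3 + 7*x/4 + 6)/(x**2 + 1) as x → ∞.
x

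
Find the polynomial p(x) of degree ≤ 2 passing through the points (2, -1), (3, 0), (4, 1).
x - 3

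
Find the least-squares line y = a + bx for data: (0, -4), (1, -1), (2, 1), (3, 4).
a = -39/10, b = 13/5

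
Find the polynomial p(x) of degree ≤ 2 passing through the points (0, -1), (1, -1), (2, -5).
-2*x**2 + 2*x - 1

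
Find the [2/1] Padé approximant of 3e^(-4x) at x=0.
(8*x**2 - 8*x + 3)/(4*x/3 + 1)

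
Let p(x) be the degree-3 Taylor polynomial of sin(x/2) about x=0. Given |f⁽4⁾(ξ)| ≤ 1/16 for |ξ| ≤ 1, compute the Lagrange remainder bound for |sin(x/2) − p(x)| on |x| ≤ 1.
1/384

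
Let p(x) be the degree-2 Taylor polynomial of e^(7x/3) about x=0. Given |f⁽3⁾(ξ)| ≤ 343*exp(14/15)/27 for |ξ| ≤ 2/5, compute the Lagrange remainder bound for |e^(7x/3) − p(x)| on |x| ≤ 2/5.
1372*exp(14/15)/10125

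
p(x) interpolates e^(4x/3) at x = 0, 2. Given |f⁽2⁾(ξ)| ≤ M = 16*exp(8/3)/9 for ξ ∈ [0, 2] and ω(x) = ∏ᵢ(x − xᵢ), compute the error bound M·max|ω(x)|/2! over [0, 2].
8*exp(8/3)/9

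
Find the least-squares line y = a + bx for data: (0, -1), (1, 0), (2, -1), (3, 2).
a = -6/5, b = 4/5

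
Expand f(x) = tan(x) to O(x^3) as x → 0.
x + O(x**3)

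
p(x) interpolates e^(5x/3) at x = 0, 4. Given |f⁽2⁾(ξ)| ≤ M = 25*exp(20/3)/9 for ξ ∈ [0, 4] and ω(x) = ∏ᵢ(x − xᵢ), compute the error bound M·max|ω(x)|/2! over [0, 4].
50*exp(20/3)/9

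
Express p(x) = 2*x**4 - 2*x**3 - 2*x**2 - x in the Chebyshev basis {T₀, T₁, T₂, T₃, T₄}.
(-1/4)T₀ + (-5/2)T₁ + (-1/2)T₃ + (1/4)T₄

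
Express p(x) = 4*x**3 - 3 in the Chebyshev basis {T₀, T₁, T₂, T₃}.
(-3)T₀ + (3)T₁ + T₃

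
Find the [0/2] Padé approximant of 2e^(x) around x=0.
2/(x**2/2 - x + 1)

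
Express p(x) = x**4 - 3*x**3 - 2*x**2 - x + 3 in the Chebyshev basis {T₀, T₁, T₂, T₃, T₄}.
(19/8)T₀ + (-13/4)T₁ + (-1/2)T₂ + (-3/4)T₃ + (1/8)T₄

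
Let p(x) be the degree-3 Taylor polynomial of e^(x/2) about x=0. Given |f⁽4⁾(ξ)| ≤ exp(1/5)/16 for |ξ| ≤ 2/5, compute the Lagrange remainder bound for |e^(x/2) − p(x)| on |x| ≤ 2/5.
exp(1/5)/15000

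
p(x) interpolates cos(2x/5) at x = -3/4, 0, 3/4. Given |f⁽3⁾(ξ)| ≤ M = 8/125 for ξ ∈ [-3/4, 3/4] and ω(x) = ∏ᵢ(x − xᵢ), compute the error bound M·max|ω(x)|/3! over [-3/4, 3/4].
sqrt(3)/1000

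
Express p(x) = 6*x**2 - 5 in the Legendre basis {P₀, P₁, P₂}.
(-3)P₀ + (4)P₂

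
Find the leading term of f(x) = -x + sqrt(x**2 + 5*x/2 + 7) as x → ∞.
5/4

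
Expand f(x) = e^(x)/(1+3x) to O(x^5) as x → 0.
1 - 2*x + 13*x**2/2 - 58*x**3/3 + 1393*x**4/24 + O(x**5)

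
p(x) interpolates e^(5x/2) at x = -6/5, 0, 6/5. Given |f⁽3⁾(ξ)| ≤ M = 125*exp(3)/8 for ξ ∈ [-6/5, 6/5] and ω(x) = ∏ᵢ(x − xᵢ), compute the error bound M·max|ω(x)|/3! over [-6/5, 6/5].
sqrt(3)*exp(3)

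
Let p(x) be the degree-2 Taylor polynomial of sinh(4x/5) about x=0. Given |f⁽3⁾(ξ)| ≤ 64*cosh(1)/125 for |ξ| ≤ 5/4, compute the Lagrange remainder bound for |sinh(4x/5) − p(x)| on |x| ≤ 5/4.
cosh(1)/6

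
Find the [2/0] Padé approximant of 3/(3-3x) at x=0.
x**2 + x + 1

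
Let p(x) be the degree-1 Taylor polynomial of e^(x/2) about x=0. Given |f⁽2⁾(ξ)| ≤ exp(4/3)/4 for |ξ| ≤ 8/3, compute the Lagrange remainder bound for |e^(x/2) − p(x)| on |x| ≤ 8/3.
8*exp(4/3)/9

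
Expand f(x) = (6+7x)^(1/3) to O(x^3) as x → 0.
6**(1/3) + 7*6**(1/3)*x/18 - 49*6**(1/3)*x**2/324 + O(x**3)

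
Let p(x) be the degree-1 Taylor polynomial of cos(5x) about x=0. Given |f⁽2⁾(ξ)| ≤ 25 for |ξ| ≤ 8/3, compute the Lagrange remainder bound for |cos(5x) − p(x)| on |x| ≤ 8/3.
800/9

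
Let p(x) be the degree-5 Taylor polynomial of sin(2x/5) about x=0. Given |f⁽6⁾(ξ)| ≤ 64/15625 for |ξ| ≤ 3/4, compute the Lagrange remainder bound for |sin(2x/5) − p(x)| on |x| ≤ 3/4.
81/80000000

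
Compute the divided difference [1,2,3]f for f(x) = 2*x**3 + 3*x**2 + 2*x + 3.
15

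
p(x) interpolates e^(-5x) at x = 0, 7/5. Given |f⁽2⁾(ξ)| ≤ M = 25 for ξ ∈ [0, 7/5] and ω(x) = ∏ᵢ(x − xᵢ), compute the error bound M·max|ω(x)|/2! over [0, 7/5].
49/8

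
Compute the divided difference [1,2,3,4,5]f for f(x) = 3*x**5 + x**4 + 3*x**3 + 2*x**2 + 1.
46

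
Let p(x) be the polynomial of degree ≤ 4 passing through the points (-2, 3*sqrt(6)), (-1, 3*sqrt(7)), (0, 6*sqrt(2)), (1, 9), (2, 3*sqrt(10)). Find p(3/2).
-105*sqrt(2)/32 - 15*sqrt(6)/128 + 21*sqrt(7)/32 + 105*sqrt(10)/128 + 315/32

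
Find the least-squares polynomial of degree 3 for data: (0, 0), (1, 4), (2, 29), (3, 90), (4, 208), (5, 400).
-1/9 + (158/189)x + (41/63)x² + (82/27)x³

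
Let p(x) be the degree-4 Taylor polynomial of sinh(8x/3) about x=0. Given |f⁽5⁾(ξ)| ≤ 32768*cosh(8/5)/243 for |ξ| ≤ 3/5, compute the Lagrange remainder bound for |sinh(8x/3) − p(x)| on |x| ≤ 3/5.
4096*cosh(8/5)/46875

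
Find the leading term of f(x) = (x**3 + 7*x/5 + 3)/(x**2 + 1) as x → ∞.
x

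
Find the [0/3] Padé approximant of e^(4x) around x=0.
1/(-32*x**3/3 + 8*x**2 - 4*x + 1)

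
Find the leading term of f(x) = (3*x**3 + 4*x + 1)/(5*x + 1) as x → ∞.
3*x**2/5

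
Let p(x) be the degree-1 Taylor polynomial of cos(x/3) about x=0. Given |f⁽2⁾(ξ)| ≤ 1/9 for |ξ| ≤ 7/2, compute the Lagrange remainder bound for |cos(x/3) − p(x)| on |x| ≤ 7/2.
49/72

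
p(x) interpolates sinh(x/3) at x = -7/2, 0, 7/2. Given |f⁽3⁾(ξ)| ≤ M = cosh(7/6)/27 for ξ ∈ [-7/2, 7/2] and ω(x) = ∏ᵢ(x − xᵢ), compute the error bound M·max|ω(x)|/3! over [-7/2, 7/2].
343*sqrt(3)*cosh(7/6)/5832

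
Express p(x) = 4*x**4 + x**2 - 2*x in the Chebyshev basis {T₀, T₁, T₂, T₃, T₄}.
(2)T₀ + (-2)T₁ + (5/2)T₂ + (1/2)T₄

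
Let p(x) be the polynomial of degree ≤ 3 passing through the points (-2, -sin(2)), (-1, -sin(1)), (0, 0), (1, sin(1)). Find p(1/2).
-sin(2)/16 + 5*sin(1)/8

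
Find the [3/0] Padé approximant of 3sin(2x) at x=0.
-4*x**3 + 6*x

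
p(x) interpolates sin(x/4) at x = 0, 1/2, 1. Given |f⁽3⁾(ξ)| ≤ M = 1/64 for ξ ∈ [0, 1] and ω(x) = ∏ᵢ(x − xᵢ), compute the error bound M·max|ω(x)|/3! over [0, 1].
sqrt(3)/13824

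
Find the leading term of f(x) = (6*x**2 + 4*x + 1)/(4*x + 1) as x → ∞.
3*x/2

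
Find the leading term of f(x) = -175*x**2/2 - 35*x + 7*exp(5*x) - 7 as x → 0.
875*x**3/6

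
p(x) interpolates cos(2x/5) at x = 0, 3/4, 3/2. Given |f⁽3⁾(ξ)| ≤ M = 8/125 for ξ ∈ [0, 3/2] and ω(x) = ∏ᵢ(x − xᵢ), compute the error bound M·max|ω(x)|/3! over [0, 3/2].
sqrt(3)/1000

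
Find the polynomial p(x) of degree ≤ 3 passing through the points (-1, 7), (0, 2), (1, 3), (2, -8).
-3*x**3 + 3*x**2 + x + 2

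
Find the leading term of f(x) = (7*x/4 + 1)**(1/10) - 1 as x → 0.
7*x/40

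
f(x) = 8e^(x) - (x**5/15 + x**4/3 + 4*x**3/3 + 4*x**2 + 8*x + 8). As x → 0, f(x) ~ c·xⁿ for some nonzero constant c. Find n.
6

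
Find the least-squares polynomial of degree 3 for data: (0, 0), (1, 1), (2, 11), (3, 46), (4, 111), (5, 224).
1/42 + (-145/252)x + (-55/84)x² + (35/18)x³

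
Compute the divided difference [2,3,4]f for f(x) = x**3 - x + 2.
9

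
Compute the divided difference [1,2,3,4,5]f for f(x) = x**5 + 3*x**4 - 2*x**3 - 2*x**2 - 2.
18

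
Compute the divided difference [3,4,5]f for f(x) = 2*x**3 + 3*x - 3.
24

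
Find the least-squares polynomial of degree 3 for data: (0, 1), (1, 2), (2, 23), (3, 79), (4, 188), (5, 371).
11/14 + (-33/28)x + (1/28)x² + (3)x³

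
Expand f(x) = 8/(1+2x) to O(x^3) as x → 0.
8 - 16*x + 32*x**2 + O(x**3)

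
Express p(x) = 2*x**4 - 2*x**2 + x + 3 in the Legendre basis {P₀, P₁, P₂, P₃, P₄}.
(41/15)P₀ + P₁ + (-4/21)P₂ + (16/35)P₄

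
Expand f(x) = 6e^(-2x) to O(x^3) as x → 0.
6 - 12*x + 12*x**2 + O(x**3)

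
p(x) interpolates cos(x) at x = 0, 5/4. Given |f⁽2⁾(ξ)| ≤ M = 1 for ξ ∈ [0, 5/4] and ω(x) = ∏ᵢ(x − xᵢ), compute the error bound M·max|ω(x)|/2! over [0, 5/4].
25/128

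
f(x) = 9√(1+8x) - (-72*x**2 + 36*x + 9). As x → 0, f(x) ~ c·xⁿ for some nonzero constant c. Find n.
3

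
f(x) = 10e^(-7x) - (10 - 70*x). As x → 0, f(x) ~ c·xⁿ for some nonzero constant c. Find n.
2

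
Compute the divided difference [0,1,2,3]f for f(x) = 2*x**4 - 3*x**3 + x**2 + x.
9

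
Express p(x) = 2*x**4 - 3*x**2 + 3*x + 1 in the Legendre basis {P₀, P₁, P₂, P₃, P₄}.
(2/5)P₀ + (3)P₁ + (-6/7)P₂ + (16/35)P₄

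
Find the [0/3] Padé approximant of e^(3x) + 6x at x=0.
1/(-1305*x**3/2 + 153*x**2/2 - 9*x + 1)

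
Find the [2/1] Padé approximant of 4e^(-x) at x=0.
(2*x**2/3 - 8*x/3 + 4)/(x/3 + 1)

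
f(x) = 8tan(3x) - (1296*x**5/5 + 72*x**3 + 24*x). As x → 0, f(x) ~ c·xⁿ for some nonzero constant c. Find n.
7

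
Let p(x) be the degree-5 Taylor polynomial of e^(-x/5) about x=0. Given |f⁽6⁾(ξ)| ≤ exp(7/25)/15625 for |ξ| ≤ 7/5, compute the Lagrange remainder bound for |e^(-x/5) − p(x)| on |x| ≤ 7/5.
117649*exp(7/25)/175781250000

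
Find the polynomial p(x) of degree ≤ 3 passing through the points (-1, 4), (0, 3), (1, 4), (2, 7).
x**2 + 3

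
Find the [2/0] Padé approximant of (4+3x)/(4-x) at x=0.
x**2/4 + x + 1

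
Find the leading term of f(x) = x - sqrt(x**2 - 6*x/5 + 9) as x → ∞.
3/5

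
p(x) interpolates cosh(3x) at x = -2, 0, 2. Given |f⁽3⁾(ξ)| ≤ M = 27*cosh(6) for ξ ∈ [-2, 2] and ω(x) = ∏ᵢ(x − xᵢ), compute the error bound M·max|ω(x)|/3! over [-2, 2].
8*sqrt(3)*cosh(6)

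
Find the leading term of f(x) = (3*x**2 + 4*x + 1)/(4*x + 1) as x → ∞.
3*x/4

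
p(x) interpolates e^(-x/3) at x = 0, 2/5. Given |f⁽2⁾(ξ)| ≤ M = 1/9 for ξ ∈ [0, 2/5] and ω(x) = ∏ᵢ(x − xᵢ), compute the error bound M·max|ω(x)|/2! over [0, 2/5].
1/450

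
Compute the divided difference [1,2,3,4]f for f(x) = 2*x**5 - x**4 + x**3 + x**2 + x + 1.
121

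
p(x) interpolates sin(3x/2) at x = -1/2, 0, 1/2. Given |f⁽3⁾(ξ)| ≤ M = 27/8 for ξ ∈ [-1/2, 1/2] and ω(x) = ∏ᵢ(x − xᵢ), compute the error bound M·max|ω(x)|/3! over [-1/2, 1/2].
sqrt(3)/64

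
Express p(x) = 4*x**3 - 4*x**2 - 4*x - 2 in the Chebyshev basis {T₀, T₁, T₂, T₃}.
(-4)T₀ - T₁ + (-2)T₂ + T₃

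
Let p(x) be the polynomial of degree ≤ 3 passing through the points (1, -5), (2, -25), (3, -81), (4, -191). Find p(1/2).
-23/8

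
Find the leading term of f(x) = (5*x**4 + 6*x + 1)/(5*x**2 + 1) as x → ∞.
x**2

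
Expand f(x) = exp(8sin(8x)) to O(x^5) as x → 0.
1 + 64*x + 2048*x**2 + 43008*x**3 + 655360*x**4 + O(x**5)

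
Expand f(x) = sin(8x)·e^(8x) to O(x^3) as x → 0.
8*x + 64*x**2 + O(x**3)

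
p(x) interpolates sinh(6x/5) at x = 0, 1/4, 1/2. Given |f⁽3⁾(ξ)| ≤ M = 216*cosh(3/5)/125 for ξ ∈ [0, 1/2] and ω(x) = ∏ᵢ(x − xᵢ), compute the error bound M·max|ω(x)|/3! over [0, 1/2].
sqrt(3)*cosh(3/5)/1000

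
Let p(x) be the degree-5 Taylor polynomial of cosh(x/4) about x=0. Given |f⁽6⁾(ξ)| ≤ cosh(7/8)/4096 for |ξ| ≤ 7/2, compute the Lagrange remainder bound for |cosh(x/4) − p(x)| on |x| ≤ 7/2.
117649*cosh(7/8)/188743680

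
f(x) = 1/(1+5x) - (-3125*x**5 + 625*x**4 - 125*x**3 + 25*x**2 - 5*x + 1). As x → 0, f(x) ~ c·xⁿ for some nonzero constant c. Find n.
6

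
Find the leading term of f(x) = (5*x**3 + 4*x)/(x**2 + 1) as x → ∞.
5*x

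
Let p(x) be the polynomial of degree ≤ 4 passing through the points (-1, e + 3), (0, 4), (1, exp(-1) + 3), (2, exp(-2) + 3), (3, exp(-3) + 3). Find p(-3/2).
(-36*exp(3) - 180*e + 35 + 378*exp(2) + 315*exp(4))*exp(-3)/128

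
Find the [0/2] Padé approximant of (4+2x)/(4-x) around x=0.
1/(3*x**2/8 - 3*x/4 + 1)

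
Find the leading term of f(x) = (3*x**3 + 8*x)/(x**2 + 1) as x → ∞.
3*x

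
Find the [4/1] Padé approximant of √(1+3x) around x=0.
(243*x**4/640 - 27*x**3/40 + 81*x**2/40 + 18*x/5 + 1)/(21*x/10 + 1)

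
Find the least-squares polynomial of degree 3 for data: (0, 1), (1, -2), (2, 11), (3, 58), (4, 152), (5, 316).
37/42 + (-1195/252)x + (-16/21)x² + (103/36)x³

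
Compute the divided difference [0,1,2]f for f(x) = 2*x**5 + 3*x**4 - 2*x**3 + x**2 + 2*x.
46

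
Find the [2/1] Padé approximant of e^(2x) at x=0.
(2*x**2/3 + 4*x/3 + 1)/(1 - 2*x/3)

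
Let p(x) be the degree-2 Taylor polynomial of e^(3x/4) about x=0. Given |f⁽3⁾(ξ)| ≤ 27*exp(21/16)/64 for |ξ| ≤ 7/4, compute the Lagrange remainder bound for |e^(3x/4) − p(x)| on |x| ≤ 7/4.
3087*exp(21/16)/8192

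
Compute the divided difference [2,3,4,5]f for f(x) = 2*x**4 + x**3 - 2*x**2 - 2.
29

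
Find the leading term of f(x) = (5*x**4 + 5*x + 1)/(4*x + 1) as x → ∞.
5*x**3/4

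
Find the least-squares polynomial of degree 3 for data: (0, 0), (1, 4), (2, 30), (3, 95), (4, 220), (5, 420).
2/63 + (-166/189)x + (113/63)x² + (82/27)x³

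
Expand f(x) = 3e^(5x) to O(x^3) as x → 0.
3 + 15*x + 75*x**2/2 + O(x**3)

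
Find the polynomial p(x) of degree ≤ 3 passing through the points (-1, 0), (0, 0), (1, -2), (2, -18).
-2*x**3 - x**2 + x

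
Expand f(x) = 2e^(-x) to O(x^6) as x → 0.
2 - 2*x + x**2 - x**3/3 + x**4/12 - x**5/60 + O(x**6)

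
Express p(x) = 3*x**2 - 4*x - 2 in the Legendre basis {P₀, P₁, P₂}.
-P₀ + (-4)P₁ + (2)P₂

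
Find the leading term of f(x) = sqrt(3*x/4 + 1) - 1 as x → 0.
3*x/8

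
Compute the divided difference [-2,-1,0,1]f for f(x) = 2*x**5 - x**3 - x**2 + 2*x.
9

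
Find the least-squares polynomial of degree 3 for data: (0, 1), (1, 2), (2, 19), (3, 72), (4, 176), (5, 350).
15/14 + (-173/84)x + (-3/14)x² + (35/12)x³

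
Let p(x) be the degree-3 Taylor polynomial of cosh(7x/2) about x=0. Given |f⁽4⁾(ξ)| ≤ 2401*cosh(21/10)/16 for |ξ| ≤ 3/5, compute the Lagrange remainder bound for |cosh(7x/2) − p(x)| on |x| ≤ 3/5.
64827*cosh(21/10)/80000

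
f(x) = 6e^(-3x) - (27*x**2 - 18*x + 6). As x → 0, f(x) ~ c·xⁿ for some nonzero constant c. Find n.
3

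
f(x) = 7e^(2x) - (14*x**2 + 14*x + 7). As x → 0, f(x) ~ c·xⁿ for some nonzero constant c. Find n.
3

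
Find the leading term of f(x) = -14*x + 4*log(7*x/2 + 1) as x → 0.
-49*x**2/2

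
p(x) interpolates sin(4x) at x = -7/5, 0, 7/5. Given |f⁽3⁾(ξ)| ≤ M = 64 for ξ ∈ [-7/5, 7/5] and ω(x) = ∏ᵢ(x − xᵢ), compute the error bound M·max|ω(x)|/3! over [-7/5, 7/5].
21952*sqrt(3)/3375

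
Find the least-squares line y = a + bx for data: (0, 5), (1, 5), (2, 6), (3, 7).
a = 47/10, b = 7/10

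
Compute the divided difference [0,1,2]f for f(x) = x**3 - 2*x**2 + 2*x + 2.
1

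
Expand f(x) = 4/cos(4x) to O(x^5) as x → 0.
4 + 32*x**2 + 640*x**4/3 + O(x**5)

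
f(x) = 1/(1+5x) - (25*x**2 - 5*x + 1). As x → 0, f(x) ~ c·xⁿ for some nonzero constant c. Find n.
3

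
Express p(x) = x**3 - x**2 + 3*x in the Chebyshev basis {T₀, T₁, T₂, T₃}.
(-1/2)T₀ + (15/4)T₁ + (-1/2)T₂ + (1/4)T₃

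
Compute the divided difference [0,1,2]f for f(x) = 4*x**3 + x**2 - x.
13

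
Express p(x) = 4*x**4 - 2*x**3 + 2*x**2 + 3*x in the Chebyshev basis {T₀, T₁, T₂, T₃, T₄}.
(5/2)T₀ + (3/2)T₁ + (3)T₂ + (-1/2)T₃ + (1/2)T₄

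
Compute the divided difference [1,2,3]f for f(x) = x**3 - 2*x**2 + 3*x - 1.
4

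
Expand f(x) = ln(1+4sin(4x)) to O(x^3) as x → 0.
16*x - 128*x**2 + O(x**3)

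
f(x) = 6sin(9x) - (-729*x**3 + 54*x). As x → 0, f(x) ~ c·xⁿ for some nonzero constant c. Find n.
5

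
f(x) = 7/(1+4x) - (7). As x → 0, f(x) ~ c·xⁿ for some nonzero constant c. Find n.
1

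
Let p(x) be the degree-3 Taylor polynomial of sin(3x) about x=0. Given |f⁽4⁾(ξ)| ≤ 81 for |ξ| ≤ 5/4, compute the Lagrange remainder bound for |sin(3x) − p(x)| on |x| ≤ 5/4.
16875/2048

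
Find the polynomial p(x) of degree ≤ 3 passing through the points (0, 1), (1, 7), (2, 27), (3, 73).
2*x**3 + x**2 + 3*x + 1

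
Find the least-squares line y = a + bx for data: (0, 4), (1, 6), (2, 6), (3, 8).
a = 21/5, b = 6/5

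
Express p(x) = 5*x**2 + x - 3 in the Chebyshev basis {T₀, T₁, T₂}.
(-1/2)T₀ + T₁ + (5/2)T₂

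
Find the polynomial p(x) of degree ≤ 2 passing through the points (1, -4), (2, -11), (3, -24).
-3*x**2 + 2*x - 3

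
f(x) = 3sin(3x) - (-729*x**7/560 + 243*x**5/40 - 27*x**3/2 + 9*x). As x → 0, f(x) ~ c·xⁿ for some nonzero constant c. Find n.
9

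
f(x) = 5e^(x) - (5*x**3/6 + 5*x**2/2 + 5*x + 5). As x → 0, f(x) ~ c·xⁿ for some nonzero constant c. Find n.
4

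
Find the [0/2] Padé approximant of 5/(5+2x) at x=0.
1/(2*x/5 + 1)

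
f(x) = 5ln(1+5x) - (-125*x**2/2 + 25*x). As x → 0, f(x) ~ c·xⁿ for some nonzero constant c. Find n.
3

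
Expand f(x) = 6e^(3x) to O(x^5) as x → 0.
6 + 18*x + 27*x**2 + 27*x**3 + 81*x**4/4 + O(x**5)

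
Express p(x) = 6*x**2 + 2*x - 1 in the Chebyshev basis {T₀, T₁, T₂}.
(2)T₀ + (2)T₁ + (3)T₂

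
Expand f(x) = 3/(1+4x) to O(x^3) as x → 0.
3 - 12*x + 48*x**2 + O(x**3)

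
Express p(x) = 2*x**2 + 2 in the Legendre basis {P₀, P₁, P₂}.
(8/3)P₀ + (4/3)P₂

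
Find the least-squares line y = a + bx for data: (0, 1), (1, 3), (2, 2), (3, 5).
a = 11/10, b = 11/10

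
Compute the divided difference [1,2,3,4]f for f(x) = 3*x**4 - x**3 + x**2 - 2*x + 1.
29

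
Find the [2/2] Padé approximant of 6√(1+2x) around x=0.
(15*x**2/2 + 15*x + 6)/(x**2/4 + 3*x/2 + 1)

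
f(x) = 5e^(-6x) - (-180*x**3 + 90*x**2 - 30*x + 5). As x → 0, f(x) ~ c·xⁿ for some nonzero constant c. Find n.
4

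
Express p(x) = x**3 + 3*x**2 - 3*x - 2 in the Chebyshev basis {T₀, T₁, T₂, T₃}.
(-1/2)T₀ + (-9/4)T₁ + (3/2)T₂ + (1/4)T₃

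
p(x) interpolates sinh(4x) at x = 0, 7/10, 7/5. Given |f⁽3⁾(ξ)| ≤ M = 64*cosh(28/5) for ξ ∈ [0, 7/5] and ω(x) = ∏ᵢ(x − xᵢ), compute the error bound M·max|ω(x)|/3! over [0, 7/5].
2744*sqrt(3)*cosh(28/5)/3375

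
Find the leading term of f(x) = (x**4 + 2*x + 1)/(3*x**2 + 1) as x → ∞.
x**2/3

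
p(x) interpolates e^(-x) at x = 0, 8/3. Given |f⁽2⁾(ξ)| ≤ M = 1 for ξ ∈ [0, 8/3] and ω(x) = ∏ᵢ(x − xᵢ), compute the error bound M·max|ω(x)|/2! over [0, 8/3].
8/9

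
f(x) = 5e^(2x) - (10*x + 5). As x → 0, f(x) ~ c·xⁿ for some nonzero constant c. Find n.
2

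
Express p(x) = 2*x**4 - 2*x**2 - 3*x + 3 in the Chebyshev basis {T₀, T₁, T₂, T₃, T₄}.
(11/4)T₀ + (-3)T₁ + (1/4)T₄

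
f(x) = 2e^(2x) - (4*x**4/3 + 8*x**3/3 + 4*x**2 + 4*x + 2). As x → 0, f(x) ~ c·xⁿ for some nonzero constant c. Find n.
5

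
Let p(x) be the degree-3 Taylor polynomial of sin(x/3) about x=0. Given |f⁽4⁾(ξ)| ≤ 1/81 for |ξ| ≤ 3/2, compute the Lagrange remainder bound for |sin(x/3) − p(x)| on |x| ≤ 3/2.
1/384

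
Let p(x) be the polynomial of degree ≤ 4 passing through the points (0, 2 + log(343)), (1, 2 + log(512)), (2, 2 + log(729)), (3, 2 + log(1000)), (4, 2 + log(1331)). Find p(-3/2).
2 + log(2674547297698374264627183411732207537069567390474128814152676841976093056220135929130377352411751*11**(49/128)*3**(7/32)*5**(29/32)*7**(9/128)/251084069415467230553431576928306656644094217778561380515840000000000000000000000000000000000000)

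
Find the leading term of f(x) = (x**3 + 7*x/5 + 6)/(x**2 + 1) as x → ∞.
x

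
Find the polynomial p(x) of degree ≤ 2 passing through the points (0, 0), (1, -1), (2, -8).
-3*x**2 + 2*x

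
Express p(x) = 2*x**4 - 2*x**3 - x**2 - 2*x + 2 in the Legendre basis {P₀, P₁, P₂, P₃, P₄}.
(31/15)P₀ + (-16/5)P₁ + (10/21)P₂ + (-4/5)P₃ + (16/35)P₄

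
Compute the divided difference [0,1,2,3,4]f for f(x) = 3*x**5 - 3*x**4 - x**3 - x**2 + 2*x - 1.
27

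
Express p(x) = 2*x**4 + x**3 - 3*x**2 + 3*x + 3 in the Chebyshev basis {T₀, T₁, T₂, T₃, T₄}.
(9/4)T₀ + (15/4)T₁ + (-1/2)T₂ + (1/4)T₃ + (1/4)T₄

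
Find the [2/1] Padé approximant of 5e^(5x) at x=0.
(125*x**2/6 + 50*x/3 + 5)/(1 - 5*x/3)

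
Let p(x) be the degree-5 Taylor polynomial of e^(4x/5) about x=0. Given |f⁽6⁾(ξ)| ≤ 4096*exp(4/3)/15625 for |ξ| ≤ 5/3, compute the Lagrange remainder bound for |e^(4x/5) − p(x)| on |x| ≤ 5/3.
256*exp(4/3)/32805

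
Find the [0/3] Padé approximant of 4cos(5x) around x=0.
4/(25*x**2/2 + 1)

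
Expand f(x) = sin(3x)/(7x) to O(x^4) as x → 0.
3/7 - 9*x**2/14 + O(x**4)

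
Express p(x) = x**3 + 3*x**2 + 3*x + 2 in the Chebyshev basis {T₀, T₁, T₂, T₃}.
(7/2)T₀ + (15/4)T₁ + (3/2)T₂ + (1/4)T₃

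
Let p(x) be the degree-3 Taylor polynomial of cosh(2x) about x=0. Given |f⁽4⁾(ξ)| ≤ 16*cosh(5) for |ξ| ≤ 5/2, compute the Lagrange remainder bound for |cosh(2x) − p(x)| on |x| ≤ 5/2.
625*cosh(5)/24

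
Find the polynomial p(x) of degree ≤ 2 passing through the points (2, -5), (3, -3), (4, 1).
x**2 - 3*x - 3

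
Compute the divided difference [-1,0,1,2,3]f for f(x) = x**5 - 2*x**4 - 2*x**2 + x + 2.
3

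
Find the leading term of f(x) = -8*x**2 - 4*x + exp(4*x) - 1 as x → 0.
32*x**3/3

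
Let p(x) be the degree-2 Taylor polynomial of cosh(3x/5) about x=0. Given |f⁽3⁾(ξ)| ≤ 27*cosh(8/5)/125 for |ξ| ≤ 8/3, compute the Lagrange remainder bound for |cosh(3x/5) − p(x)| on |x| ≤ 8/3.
256*cosh(8/5)/375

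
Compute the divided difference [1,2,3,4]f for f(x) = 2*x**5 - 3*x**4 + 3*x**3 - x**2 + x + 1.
103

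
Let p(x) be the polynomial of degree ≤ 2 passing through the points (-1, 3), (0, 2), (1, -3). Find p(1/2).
0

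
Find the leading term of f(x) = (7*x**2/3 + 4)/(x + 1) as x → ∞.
7*x/3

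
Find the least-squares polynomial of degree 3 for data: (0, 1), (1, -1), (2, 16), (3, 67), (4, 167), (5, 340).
5/7 + (-74/21)x + (-9/28)x² + (35/12)x³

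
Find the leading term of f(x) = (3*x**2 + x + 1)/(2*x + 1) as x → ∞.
3*x/2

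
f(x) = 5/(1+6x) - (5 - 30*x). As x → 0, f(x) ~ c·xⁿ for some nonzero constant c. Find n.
2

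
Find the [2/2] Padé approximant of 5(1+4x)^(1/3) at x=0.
(560*x**2/27 + 70*x/3 + 5)/(40*x**2/27 + 10*x/3 + 1)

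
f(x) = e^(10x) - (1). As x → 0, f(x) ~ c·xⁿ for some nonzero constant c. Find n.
1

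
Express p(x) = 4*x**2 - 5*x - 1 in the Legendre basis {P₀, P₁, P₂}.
(1/3)P₀ + (-5)P₁ + (8/3)P₂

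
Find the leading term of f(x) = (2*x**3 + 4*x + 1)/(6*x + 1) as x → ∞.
x**2/3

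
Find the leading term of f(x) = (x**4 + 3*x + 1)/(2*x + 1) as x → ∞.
x**3/2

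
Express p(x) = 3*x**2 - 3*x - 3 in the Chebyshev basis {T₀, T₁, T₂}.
(-3/2)T₀ + (-3)T₁ + (3/2)T₂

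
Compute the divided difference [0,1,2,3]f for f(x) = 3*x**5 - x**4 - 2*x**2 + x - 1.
69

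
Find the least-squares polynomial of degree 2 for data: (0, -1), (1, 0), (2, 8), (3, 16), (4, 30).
-9/7 + (13/35)x + (13/7)x²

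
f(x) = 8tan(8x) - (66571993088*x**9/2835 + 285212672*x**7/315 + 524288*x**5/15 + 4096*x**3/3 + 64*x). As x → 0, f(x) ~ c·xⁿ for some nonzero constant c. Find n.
11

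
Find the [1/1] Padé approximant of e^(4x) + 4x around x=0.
(7*x + 1)/(1 - x)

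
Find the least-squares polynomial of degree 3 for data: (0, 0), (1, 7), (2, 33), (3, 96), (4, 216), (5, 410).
1/63 + (1409/378)x + (37/252)x² + (335/108)x³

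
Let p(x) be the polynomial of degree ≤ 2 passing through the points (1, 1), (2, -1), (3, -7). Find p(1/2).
1/2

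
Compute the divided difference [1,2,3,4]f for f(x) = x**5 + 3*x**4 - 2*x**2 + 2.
95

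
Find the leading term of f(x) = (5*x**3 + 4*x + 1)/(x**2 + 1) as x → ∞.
5*x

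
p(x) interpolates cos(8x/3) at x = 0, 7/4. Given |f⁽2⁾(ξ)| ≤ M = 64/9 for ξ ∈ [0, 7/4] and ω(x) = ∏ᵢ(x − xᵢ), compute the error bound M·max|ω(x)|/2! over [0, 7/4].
49/18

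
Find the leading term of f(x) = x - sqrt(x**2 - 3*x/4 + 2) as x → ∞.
3/8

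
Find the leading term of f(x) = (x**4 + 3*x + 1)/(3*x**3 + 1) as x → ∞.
x/3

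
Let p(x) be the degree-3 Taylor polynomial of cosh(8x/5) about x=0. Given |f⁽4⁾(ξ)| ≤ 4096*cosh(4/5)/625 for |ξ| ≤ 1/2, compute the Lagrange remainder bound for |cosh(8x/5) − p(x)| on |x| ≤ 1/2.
32*cosh(4/5)/1875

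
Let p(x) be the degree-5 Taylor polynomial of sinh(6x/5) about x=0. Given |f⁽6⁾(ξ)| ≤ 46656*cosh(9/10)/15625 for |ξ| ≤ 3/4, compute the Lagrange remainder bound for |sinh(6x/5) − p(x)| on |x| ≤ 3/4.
59049*cosh(9/10)/80000000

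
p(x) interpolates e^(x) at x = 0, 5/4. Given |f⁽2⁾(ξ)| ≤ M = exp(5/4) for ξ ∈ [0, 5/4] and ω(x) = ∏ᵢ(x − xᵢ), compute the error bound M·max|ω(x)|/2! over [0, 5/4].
25*exp(5/4)/128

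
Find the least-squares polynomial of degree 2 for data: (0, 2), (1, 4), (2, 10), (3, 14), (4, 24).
2 + (7/5)x + x²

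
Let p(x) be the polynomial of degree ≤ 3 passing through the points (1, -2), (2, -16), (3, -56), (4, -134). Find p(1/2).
-1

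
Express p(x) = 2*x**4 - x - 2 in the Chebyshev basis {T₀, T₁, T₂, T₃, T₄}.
(-5/4)T₀ - T₁ + T₂ + (1/4)T₄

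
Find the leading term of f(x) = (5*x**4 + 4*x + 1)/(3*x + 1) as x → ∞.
5*x**3/3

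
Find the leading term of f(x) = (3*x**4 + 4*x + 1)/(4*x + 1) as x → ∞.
3*x**3/4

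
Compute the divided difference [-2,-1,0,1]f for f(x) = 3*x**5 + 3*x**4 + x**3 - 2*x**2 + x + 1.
10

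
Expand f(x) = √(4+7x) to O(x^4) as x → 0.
2 + 7*x/4 - 49*x**2/64 + 343*x**3/512 + O(x**4)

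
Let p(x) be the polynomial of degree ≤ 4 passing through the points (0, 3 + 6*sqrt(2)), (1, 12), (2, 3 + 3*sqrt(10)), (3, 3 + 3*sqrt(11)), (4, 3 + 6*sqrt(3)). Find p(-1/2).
-849/32 - 135*sqrt(11)/32 + 105*sqrt(3)/64 + 945*sqrt(2)/64 + 567*sqrt(10)/64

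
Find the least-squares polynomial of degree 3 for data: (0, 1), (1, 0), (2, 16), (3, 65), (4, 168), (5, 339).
43/42 + (-865/252)x + (-43/84)x² + (53/18)x³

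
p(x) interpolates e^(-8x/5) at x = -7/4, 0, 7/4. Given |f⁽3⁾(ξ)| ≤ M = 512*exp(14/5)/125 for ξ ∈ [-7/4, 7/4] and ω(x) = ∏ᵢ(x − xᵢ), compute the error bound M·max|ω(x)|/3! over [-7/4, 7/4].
2744*sqrt(3)*exp(14/5)/3375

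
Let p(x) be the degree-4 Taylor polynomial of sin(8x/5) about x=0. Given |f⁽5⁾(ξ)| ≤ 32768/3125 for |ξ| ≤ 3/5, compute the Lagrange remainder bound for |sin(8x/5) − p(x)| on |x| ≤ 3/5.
331776/48828125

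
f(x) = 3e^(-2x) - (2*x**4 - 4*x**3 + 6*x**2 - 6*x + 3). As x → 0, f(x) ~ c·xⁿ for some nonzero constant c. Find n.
5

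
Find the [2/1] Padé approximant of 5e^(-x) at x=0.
(5*x**2/6 - 10*x/3 + 5)/(x/3 + 1)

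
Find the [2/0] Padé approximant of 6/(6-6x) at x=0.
x**2 + x + 1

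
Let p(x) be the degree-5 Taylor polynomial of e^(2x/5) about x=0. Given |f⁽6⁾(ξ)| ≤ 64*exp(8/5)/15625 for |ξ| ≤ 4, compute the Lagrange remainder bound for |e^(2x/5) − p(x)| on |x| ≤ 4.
16384*exp(8/5)/703125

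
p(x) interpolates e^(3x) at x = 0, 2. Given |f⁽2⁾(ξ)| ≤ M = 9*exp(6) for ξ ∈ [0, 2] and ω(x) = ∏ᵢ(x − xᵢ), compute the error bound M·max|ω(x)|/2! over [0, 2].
9*exp(6)/2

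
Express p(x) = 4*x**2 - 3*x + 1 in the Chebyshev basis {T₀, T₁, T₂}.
(3)T₀ + (-3)T₁ + (2)T₂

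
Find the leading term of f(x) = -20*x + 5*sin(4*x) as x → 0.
-160*x**3/3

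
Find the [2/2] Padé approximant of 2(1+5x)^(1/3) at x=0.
(350*x**2/27 + 35*x/3 + 2)/(125*x**2/54 + 25*x/6 + 1)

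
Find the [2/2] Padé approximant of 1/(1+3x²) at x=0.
1/(3*x**2 + 1)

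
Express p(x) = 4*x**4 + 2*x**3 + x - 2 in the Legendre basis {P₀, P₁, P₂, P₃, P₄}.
(-6/5)P₀ + (11/5)P₁ + (16/7)P₂ + (4/5)P₃ + (32/35)P₄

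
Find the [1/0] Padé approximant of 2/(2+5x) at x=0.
1 - 5*x/2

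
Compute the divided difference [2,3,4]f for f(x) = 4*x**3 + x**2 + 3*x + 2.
37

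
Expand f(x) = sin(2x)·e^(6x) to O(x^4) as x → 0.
2*x + 12*x**2 + 104*x**3/3 + O(x**4)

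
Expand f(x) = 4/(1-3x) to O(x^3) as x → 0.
4 + 12*x + 36*x**2 + O(x**3)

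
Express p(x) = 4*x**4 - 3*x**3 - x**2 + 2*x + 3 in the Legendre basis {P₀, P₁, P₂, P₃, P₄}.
(52/15)P₀ + (1/5)P₁ + (34/21)P₂ + (-6/5)P₃ + (32/35)P₄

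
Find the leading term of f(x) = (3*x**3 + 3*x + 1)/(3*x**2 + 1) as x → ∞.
x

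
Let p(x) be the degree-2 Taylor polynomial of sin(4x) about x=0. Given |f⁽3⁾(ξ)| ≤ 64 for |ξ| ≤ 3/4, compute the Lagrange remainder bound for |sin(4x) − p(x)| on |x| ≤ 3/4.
9/2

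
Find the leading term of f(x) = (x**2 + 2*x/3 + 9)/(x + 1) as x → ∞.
x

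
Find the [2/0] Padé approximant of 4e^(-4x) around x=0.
32*x**2 - 16*x + 4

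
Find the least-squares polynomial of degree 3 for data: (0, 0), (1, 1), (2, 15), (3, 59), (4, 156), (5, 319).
5/63 + (14/27)x + (-353/126)x² + (167/54)x³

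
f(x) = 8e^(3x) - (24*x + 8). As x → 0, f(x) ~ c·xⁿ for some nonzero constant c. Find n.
2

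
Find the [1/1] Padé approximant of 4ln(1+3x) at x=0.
12*x/(3*x/2 + 1)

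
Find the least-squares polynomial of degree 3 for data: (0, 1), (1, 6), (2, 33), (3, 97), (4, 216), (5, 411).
11/14 + (51/28)x + (29/28)x² + (3)x³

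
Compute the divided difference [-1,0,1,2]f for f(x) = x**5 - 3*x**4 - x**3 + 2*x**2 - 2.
-2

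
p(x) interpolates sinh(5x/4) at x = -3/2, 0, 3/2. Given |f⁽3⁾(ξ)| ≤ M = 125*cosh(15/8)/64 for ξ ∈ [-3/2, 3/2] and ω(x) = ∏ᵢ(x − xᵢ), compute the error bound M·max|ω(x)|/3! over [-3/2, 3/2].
125*sqrt(3)*cosh(15/8)/512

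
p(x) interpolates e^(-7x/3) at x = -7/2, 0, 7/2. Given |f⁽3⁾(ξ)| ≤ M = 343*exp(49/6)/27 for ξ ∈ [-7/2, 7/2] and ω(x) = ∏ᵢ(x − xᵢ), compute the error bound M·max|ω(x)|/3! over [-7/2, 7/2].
117649*sqrt(3)*exp(49/6)/5832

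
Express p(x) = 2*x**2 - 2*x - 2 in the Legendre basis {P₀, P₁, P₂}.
(-4/3)P₀ + (-2)P₁ + (4/3)P₂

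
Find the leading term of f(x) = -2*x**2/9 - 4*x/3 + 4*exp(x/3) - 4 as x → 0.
2*x**3/81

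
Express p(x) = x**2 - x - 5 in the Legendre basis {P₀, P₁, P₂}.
(-14/3)P₀ - P₁ + (2/3)P₂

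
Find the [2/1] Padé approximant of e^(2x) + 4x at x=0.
(-2*x**2 + 16*x/3 + 1)/(1 - 2*x/3)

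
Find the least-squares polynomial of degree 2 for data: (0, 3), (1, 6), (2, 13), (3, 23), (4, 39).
22/7 + (43/70)x + (29/14)x²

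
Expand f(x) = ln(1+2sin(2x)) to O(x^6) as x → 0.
4*x - 8*x**2 + 56*x**3/3 - 160*x**4/3 + 488*x**5/3 + O(x**6)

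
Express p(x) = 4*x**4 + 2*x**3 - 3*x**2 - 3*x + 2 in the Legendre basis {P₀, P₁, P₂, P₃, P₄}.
(9/5)P₀ + (-9/5)P₁ + (2/7)P₂ + (4/5)P₃ + (32/35)P₄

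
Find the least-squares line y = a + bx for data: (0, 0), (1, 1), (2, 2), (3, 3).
a = 0, b = 1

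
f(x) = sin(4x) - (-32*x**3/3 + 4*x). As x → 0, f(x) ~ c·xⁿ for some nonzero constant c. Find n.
5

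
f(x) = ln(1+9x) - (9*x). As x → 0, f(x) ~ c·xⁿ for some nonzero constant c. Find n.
2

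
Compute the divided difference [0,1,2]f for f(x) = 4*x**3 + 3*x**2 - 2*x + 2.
15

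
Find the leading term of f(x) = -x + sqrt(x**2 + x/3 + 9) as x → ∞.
1/6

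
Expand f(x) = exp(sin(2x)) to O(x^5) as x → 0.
1 + 2*x + 2*x**2 - 2*x**4 + O(x**5)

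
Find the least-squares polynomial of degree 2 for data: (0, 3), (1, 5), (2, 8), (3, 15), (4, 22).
3 + (4/5)x + x²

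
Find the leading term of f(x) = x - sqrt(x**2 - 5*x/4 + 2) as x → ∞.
5/8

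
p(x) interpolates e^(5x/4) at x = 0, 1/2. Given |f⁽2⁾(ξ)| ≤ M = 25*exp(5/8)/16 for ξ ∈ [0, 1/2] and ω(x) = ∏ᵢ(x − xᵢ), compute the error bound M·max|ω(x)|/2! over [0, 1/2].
25*exp(5/8)/512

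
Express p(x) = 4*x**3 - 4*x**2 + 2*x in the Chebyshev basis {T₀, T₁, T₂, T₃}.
(-2)T₀ + (5)T₁ + (-2)T₂ + T₃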